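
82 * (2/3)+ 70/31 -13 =4085/93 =43.92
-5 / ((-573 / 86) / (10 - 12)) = -860 / 573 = -1.50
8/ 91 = 0.09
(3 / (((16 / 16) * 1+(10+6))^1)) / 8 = 0.02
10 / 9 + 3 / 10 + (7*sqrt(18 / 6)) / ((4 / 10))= 127 / 90 + 35*sqrt(3) / 2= 31.72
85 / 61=1.39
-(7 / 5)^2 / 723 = -49 / 18075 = -0.00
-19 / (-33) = 19 / 33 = 0.58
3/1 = 3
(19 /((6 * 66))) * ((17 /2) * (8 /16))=323 /1584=0.20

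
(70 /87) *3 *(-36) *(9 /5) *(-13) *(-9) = -530712 /29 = -18300.41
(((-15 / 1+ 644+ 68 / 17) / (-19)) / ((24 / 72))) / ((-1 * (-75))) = -1.33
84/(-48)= -7/4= -1.75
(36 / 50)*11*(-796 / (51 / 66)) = -3467376 / 425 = -8158.53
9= 9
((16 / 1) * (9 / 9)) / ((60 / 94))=376 / 15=25.07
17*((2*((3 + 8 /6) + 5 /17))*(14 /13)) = 6608 /39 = 169.44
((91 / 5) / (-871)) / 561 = -7 / 187935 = -0.00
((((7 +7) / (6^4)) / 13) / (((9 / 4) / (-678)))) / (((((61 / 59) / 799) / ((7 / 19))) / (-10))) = 2610197170 / 3661281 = 712.92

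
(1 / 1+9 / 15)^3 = 512 / 125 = 4.10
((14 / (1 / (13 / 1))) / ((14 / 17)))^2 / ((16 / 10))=244205 / 8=30525.62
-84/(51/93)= -2604/17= -153.18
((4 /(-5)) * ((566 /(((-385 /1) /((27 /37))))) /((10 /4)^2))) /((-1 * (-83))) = 244512 /147791875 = 0.00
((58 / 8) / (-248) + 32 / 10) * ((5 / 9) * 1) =15727 / 8928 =1.76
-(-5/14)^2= -25/196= -0.13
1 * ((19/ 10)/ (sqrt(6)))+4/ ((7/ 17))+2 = 19 * sqrt(6)/ 60+82/ 7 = 12.49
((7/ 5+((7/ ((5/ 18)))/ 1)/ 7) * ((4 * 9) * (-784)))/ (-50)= 14112/ 5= 2822.40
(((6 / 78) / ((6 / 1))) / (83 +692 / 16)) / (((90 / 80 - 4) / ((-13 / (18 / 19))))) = 152 / 313605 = 0.00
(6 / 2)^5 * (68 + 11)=19197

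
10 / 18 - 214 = -213.44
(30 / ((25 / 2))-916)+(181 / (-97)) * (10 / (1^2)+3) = -454861 / 485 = -937.86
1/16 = 0.06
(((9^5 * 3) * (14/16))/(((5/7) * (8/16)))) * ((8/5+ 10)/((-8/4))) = -251725887/100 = -2517258.87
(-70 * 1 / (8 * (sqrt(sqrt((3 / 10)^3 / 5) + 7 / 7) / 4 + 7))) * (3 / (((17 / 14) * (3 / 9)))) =-17904600000 / 1930094983 - 686000 * sqrt(6) / 1930094983 + 2450 * sqrt(6) * sqrt(3 * sqrt(6) + 100) / 1930094983 + 63945000 * sqrt(3 * sqrt(6) + 100) / 1930094983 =-8.93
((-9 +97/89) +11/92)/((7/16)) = -255156/14329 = -17.81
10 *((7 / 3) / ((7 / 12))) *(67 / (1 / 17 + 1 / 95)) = 541025 / 14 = 38644.64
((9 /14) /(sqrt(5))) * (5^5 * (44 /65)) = 24750 * sqrt(5) /91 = 608.16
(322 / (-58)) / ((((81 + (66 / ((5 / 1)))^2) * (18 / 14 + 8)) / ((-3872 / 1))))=21818720 / 2405637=9.07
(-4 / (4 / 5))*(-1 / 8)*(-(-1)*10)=25 / 4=6.25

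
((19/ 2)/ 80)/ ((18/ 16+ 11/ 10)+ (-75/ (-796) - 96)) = -0.00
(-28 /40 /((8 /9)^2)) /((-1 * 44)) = 567 /28160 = 0.02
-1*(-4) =4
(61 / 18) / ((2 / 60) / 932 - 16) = -284260 / 1342077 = -0.21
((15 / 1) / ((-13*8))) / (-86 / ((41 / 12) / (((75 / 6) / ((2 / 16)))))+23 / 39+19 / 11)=20295 / 353856368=0.00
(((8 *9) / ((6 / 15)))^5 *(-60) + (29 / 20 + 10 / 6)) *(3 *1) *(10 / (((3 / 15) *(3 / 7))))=-23808556799993455 / 6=-3968092799998909.17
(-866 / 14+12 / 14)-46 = -107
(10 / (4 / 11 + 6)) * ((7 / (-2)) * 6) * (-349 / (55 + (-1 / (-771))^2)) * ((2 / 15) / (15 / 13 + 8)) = 29666766987 / 9726541160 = 3.05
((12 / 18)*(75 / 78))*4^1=100 / 39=2.56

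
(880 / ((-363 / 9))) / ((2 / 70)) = -8400 / 11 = -763.64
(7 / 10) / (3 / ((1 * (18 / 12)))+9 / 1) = 7 / 110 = 0.06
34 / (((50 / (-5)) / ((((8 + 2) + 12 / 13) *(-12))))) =28968 / 65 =445.66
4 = 4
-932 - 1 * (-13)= -919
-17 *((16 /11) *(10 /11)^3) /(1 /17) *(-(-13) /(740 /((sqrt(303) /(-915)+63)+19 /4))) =-375.79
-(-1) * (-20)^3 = -8000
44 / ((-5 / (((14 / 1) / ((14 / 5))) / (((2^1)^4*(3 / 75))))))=-275 / 4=-68.75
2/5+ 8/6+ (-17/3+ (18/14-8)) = -1118/105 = -10.65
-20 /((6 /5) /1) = -50 /3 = -16.67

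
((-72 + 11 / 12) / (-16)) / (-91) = -853 / 17472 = -0.05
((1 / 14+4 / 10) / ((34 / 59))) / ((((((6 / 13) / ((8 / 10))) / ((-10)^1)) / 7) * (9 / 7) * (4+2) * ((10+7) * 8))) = -59059 / 624240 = -0.09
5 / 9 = 0.56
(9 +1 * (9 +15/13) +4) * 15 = 4515/13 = 347.31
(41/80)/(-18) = -41/1440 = -0.03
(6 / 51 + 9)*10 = 1550 / 17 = 91.18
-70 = -70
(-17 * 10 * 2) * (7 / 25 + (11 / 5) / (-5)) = 272 / 5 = 54.40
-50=-50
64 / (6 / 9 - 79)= -0.82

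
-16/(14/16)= -128/7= -18.29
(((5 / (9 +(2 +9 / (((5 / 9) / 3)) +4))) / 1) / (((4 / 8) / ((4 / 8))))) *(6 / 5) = 5 / 53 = 0.09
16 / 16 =1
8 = 8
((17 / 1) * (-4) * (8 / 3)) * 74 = -13418.67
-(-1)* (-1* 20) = -20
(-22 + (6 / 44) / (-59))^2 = 484.10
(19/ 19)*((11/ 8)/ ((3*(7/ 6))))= 11/ 28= 0.39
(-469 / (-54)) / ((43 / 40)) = 9380 / 1161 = 8.08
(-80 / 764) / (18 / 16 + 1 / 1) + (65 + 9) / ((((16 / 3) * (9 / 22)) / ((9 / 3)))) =1320889 / 12988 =101.70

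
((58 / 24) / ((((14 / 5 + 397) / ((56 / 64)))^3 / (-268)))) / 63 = -0.00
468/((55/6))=51.05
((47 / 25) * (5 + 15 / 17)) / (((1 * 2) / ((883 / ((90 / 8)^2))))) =1328032 / 34425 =38.58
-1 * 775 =-775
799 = 799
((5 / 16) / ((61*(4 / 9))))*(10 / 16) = 225 / 31232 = 0.01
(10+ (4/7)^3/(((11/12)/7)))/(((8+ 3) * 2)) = 3079/5929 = 0.52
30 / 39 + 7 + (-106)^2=146169 / 13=11243.77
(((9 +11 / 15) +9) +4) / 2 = 11.37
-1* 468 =-468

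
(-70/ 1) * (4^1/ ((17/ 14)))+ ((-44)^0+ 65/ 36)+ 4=-136955/ 612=-223.78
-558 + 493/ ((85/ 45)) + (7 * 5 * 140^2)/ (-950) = -19363/ 19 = -1019.11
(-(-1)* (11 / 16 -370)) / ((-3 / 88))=64999 / 6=10833.17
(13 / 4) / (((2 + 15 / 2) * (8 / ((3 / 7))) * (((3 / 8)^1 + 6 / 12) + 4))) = 1 / 266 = 0.00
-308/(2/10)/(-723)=1540/723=2.13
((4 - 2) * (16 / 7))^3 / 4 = 8192 / 343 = 23.88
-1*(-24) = 24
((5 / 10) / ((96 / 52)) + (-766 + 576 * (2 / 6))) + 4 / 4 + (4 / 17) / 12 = -155777 / 272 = -572.71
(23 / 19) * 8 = 184 / 19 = 9.68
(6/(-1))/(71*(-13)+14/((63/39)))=18/2743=0.01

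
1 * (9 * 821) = 7389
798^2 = 636804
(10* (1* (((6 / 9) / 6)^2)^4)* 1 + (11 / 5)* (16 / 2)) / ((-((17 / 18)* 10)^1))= -3788111498 / 2032761825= -1.86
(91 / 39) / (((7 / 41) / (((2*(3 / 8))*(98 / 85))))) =2009 / 170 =11.82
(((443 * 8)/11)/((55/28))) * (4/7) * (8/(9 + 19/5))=7088/121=58.58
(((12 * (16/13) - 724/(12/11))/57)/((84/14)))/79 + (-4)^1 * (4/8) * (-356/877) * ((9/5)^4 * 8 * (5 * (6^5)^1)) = 306206264010271037/115512081750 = 2650859.19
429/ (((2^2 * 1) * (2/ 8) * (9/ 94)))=13442/ 3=4480.67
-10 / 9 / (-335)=2 / 603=0.00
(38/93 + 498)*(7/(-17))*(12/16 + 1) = -567812/1581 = -359.15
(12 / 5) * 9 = 108 / 5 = 21.60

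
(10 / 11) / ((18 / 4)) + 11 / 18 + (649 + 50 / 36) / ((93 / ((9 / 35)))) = 280508 / 107415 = 2.61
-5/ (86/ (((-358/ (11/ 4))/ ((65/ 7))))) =5012/ 6149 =0.82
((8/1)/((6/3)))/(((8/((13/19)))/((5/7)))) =65/266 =0.24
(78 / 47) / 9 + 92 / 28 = 3425 / 987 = 3.47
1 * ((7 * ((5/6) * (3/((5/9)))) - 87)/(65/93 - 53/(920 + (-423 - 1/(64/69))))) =-327641697/3495158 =-93.74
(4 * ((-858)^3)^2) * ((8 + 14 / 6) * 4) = 65960531864032785408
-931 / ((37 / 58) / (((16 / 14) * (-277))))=17094224 / 37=462006.05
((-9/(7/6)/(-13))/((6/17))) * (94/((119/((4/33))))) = 1128/7007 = 0.16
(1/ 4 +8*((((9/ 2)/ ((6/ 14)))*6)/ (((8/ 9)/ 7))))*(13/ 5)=10320.05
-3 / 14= -0.21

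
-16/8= -2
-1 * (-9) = 9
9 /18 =1 /2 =0.50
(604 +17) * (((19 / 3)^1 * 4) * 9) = 141588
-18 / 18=-1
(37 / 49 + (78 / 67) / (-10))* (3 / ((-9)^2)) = 10484 / 443205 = 0.02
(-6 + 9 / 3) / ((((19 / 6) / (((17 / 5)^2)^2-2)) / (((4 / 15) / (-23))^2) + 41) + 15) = -343392 / 26894359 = -0.01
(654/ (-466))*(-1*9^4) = 9207.93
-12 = -12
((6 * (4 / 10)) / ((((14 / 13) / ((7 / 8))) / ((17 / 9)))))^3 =10793861 / 216000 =49.97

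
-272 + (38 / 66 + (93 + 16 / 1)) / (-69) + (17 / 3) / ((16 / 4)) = -2478937 / 9108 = -272.17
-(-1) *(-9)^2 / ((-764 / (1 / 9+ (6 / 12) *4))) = -171 / 764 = -0.22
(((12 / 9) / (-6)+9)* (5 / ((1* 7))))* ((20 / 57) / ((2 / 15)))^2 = 987500 / 22743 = 43.42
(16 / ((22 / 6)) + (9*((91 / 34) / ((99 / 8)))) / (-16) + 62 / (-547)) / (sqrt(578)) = 0.17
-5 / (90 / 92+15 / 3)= -46 / 55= -0.84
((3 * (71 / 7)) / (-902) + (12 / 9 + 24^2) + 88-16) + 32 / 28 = 12320681 / 18942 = 650.44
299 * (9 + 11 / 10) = 3019.90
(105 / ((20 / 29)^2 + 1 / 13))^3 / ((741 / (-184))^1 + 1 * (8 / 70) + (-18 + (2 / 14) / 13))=-123083485570981845000 / 392845812067223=-313312.45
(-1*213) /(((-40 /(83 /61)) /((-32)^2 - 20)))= 4437429 /610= 7274.47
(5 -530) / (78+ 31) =-525 / 109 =-4.82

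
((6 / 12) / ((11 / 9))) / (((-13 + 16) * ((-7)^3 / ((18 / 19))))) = -0.00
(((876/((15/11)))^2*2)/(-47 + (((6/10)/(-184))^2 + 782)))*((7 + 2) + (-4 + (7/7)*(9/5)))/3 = 23751751012352/9331560135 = 2545.31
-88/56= -1.57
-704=-704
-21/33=-7/11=-0.64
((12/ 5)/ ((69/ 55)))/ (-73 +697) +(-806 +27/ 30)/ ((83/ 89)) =-15487547/ 17940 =-863.30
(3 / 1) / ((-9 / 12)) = -4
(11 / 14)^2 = 121 / 196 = 0.62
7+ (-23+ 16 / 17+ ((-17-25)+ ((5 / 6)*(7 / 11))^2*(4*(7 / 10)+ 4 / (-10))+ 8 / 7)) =-2386247 / 43197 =-55.24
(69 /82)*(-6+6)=0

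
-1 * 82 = -82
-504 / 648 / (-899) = 7 / 8091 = 0.00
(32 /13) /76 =8 /247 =0.03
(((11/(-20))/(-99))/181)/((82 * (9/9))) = 1/2671560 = 0.00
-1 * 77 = -77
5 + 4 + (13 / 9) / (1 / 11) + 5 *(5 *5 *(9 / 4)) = 11021 / 36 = 306.14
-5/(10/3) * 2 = -3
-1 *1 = -1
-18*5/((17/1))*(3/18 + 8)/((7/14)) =-1470/17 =-86.47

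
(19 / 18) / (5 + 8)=19 / 234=0.08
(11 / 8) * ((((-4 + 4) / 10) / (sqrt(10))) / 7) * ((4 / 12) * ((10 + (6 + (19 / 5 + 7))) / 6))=0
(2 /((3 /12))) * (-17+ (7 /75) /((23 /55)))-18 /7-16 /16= -332753 /2415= -137.79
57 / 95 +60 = 303 / 5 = 60.60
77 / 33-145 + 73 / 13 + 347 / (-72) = -132791 / 936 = -141.87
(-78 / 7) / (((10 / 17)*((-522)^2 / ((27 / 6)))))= -221 / 706440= -0.00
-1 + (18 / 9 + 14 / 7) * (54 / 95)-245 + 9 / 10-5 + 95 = -29037 / 190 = -152.83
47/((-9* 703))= -47/6327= -0.01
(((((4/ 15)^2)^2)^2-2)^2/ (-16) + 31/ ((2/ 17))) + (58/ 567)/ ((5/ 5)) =48434552384677541229107/ 183915433959960937500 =263.35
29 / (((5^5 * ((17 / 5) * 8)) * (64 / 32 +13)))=29 / 1275000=0.00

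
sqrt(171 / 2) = 3 * sqrt(38) / 2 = 9.25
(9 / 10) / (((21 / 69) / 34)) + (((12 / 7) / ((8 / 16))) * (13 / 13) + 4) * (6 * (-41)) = -60441 / 35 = -1726.89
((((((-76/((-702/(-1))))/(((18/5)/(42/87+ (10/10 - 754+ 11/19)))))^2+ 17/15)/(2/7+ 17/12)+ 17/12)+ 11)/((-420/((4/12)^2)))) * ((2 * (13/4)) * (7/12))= -278655882070127/886255953897600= -0.31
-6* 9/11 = -4.91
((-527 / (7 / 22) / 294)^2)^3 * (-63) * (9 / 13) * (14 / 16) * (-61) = 2314992760581319432804069 / 31106023013146536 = 74422653.12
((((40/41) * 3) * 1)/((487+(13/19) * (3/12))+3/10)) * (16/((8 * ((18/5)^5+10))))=142500000/7294113312791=0.00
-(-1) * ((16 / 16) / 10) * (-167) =-167 / 10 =-16.70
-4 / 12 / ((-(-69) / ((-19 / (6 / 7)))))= 133 / 1242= 0.11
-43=-43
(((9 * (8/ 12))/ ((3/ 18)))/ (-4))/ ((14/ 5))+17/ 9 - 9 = -1301/ 126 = -10.33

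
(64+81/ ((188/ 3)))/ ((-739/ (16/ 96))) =-12275/ 833592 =-0.01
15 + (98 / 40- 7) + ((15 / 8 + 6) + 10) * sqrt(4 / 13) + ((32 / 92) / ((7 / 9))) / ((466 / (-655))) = 19.74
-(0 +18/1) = -18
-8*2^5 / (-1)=256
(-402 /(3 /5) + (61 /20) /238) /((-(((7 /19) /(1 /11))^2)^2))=415611783619 /167328475160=2.48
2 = 2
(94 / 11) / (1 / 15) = 1410 / 11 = 128.18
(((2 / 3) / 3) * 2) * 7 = 28 / 9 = 3.11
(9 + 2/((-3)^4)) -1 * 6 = 245/81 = 3.02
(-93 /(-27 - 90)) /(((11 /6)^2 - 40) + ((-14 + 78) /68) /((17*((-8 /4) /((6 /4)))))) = -107508 /4961099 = -0.02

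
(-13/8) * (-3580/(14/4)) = 11635/7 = 1662.14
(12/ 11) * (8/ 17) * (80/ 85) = 0.48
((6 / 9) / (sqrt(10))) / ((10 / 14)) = 7 *sqrt(10) / 75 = 0.30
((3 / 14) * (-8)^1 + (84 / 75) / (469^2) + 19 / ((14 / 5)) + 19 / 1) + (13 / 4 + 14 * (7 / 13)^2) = 16664629629 / 531048700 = 31.38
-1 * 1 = -1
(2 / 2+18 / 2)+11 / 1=21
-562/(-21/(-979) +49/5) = -1375495/24038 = -57.22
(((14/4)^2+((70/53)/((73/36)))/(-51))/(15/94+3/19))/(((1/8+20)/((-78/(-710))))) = 928580692/4413039435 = 0.21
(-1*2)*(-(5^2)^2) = 1250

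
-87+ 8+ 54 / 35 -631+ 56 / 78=-966064 / 1365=-707.74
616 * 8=4928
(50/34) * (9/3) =75/17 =4.41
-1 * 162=-162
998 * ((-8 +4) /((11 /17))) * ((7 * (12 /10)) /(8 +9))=-167664 /55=-3048.44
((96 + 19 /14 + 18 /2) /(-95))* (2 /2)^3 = -1489 /1330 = -1.12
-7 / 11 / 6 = -7 / 66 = -0.11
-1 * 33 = -33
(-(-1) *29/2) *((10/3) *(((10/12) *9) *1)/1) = 725/2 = 362.50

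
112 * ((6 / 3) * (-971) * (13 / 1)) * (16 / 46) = -22620416 / 23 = -983496.35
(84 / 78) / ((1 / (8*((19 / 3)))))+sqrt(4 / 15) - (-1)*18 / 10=2*sqrt(15) / 15+10991 / 195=56.88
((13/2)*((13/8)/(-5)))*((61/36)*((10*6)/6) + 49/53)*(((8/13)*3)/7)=-9.96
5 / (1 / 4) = 20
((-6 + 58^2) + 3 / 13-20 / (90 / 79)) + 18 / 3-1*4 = 391093 / 117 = 3342.68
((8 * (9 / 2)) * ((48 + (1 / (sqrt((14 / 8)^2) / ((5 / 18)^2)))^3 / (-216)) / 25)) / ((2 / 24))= 3779846446318 / 4557106575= 829.44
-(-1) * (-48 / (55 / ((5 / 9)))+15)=479 / 33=14.52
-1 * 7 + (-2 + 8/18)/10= -7.16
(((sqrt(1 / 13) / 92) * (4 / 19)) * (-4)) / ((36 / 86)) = -86 * sqrt(13) / 51129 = -0.01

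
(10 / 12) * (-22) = -55 / 3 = -18.33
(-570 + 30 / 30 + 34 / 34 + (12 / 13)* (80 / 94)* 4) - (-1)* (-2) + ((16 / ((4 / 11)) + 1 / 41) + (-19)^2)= -4054084 / 25051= -161.83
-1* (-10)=10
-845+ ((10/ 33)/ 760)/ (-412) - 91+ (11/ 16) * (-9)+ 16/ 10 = -303720407/ 322905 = -940.59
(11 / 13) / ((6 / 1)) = 11 / 78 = 0.14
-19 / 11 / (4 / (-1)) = 19 / 44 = 0.43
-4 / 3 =-1.33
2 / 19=0.11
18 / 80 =9 / 40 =0.22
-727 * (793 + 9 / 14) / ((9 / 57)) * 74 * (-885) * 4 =6700772769380 / 7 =957253252768.57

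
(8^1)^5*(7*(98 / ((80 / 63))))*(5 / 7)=12644352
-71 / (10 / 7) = -497 / 10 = -49.70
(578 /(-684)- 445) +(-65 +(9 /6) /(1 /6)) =-171631 /342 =-501.85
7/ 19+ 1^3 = 26/ 19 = 1.37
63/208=0.30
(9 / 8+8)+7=129 / 8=16.12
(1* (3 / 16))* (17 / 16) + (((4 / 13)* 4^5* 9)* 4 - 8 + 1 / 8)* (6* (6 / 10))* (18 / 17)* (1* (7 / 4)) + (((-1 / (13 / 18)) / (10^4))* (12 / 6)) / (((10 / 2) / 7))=75610.61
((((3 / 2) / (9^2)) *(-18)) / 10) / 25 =-1 / 750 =-0.00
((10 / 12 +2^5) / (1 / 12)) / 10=197 / 5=39.40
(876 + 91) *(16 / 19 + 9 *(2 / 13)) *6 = 3191100 / 247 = 12919.43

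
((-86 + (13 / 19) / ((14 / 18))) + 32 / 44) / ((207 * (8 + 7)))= -0.03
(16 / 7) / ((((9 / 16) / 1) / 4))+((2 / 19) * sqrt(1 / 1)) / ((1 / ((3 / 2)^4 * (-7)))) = 119927 / 9576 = 12.52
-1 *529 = -529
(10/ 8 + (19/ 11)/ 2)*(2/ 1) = 93/ 22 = 4.23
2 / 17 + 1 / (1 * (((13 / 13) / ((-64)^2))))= 69634 / 17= 4096.12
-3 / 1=-3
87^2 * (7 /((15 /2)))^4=32307856 /5625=5743.62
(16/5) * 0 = 0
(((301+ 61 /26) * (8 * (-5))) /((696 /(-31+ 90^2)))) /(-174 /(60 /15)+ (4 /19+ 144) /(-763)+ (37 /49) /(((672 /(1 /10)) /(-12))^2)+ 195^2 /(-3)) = 11.06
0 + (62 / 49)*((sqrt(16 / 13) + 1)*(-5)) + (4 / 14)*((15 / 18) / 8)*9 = -1240*sqrt(13) / 637 - 2375 / 392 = -13.08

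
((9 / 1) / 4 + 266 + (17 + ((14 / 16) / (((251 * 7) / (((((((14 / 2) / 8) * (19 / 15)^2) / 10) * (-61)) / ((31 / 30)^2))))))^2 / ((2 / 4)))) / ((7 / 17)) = 515918107657019679 / 744739155468800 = 692.75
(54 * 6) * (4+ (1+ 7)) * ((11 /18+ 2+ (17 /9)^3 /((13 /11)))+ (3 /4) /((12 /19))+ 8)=2653735 /39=68044.49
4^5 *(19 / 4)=4864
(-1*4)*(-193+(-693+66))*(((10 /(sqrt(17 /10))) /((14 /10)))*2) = 328000*sqrt(170) /119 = 35937.79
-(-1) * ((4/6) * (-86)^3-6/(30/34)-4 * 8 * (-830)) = -5962262/15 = -397484.13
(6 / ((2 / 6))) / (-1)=-18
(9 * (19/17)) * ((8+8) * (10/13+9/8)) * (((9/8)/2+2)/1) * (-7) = -9668169/1768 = -5468.42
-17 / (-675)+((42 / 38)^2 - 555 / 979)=162192323 / 238557825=0.68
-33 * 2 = -66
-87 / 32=-2.72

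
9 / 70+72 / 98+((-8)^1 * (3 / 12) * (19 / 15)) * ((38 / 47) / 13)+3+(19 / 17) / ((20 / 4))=11999023 / 3053778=3.93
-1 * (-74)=74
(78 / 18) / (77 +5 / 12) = 52 / 929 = 0.06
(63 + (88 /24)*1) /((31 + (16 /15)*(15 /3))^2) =600 /11881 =0.05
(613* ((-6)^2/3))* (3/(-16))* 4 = -5517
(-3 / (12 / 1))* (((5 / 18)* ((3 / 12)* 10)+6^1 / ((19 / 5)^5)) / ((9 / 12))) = -62577475 / 267418692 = -0.23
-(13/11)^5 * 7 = -2599051/161051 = -16.14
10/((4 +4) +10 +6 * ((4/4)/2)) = 10/21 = 0.48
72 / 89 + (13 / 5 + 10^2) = 46017 / 445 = 103.41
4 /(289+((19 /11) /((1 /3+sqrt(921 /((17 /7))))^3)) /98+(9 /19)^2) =34195232842187783498936598256 /2472523725442186925117418408943 - 853812359947817424 * sqrt(109599) /2472523725442186925117418408943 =0.01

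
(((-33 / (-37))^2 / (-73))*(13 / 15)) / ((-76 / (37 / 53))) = 4719 / 54398140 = 0.00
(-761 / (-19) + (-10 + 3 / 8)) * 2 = 4625 / 76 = 60.86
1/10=0.10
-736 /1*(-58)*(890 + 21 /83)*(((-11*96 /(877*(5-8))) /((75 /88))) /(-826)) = -48853163515904 /2254701225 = -21667.24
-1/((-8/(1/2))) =1/16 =0.06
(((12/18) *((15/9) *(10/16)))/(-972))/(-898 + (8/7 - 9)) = 175/221884272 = 0.00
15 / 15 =1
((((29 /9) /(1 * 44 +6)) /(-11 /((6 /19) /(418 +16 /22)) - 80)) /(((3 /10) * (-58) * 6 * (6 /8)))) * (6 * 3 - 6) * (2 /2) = 4 /5939595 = 0.00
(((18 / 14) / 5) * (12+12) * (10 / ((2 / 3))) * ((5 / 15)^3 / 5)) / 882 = 4 / 5145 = 0.00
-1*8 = -8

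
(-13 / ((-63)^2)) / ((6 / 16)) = -104 / 11907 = -0.01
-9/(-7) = 9/7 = 1.29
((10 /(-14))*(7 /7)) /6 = -5 /42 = -0.12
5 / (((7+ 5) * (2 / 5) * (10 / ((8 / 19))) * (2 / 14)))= 35 / 114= 0.31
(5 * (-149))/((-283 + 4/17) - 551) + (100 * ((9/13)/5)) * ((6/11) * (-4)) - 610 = -1295818605/2026882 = -639.32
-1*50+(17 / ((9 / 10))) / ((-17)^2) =-7640 / 153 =-49.93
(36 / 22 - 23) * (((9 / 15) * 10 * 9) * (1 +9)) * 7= -888300 / 11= -80754.55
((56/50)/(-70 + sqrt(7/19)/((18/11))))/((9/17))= -651168/21545395 - 1496 * sqrt(133)/107726975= -0.03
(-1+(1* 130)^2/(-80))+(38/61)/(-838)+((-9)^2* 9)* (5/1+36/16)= 129660788/25559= 5073.00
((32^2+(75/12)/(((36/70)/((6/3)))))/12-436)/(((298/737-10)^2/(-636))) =4335840567641/1800474624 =2408.17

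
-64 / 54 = -32 / 27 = -1.19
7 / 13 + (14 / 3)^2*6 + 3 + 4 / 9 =15754 / 117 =134.65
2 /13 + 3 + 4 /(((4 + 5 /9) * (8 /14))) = 2500 /533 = 4.69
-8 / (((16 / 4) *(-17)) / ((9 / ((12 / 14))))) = 21 / 17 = 1.24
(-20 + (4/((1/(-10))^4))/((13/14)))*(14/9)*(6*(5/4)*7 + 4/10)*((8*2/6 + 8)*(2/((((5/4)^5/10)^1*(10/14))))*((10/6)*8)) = 1014254048116736/219375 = 4623380276.32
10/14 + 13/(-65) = 18/35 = 0.51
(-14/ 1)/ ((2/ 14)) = -98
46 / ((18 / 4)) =92 / 9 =10.22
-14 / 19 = -0.74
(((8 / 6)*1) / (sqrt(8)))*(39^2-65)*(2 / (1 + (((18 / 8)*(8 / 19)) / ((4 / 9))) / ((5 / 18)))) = 34580*sqrt(2) / 309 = 158.26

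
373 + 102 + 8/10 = 2379/5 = 475.80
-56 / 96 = -0.58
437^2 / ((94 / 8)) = 763876 / 47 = 16252.68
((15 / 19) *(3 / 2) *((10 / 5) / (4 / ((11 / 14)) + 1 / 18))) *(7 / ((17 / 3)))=187110 / 329137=0.57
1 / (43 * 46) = 0.00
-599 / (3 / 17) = -10183 / 3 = -3394.33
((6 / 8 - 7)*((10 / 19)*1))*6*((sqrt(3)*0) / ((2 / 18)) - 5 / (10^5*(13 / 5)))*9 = 27 / 7904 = 0.00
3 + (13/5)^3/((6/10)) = 2422/75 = 32.29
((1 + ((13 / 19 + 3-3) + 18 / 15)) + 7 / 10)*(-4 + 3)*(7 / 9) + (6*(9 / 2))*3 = 44581 / 570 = 78.21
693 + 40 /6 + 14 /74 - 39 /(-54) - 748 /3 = 300529 /666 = 451.24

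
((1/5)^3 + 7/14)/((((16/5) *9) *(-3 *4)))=-127/86400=-0.00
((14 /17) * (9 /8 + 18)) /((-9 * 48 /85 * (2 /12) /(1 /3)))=-595 /96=-6.20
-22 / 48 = -11 / 24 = -0.46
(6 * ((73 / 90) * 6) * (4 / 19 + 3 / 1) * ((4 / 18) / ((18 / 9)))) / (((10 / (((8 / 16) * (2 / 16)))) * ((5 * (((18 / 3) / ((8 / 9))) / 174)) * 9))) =129137 / 3462750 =0.04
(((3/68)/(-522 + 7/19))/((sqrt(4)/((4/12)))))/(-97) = 19/130745912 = 0.00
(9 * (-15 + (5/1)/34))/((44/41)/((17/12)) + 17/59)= -10994355/86002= -127.84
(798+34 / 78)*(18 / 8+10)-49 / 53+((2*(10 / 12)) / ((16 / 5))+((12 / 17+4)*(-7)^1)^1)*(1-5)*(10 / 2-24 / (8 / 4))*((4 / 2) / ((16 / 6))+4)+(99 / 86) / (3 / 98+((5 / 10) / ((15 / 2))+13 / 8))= 34330204431243 / 6277605776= 5468.68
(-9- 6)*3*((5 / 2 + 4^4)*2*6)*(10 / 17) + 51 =-1395033 / 17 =-82060.76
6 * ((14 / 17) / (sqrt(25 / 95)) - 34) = -204 + 84 * sqrt(95) / 85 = -194.37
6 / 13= 0.46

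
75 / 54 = 1.39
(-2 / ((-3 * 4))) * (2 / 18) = 1 / 54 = 0.02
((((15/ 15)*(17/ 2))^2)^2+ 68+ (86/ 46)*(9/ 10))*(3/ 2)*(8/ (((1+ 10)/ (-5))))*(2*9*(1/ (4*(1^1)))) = -262794537/ 2024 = -129839.20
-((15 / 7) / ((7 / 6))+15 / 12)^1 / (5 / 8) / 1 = -242 / 49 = -4.94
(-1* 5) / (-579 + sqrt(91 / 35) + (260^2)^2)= -114243985525 / 104413505829091276192 + 5* sqrt(65) / 104413505829091276192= -0.00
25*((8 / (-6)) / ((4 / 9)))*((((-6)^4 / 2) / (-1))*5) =243000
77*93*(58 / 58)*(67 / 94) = 479787 / 94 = 5104.12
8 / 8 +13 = 14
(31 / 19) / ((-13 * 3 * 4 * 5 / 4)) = -31 / 3705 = -0.01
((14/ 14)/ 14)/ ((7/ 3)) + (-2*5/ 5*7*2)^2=76835/ 98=784.03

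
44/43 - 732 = -31432/43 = -730.98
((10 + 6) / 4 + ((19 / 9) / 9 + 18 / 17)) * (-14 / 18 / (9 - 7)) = -51023 / 24786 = -2.06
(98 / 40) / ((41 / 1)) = 49 / 820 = 0.06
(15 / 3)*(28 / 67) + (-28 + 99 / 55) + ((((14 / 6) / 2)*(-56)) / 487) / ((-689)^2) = -5601943801997 / 232345072635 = -24.11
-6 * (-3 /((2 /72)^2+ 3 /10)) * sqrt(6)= 116640 * sqrt(6) /1949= 146.59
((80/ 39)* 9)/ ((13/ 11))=2640/ 169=15.62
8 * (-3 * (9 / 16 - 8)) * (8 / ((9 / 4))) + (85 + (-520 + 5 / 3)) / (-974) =927898 / 1461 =635.11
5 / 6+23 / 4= 79 / 12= 6.58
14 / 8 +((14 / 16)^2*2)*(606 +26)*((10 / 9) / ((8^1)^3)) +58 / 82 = 1722067 / 377856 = 4.56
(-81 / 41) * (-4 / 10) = 162 / 205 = 0.79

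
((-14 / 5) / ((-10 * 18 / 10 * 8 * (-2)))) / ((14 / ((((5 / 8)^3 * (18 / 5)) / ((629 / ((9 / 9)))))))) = -5 / 5152768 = -0.00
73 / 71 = 1.03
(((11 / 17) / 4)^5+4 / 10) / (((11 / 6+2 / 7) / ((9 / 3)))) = 183246360633 / 323500218880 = 0.57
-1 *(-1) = 1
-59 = -59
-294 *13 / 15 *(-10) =2548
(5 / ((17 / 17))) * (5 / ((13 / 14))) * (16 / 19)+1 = 5847 / 247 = 23.67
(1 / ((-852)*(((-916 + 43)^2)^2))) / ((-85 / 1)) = 1 / 42064477167461220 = 0.00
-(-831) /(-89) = -831 /89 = -9.34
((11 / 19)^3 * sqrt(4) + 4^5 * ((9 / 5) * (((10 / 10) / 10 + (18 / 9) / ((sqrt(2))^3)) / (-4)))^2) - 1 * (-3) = 2592 * sqrt(2) / 125 + 467876839 / 4286875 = 138.47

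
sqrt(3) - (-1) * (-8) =-8 + sqrt(3) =-6.27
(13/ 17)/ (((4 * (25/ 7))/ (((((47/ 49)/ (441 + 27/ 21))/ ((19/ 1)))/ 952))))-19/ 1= -1808814469789/ 95200761600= -19.00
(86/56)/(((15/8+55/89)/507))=3880578/12425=312.32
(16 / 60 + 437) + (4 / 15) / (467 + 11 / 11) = 767404 / 1755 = 437.27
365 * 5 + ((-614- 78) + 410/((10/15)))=1748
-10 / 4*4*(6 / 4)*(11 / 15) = -11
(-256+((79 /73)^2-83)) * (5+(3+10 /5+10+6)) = -46807540 /5329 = -8783.55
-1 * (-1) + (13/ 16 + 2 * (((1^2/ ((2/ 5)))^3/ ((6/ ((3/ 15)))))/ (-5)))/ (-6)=259/ 288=0.90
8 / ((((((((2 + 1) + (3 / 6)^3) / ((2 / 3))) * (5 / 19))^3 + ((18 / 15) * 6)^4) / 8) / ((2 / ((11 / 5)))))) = 11237785600000 / 519429572532189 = 0.02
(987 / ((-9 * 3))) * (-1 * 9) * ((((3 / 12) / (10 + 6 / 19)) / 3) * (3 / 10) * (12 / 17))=2679 / 4760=0.56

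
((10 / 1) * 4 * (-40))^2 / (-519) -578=-2859982 / 519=-5510.56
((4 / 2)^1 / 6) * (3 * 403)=403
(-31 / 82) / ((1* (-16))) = 0.02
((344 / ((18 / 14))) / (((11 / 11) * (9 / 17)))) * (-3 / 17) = -2408 / 27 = -89.19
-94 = -94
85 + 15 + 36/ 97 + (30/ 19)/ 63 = 3885634/ 38703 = 100.40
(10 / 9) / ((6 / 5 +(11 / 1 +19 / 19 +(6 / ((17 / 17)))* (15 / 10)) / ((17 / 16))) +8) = 425 / 11079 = 0.04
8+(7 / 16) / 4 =519 / 64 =8.11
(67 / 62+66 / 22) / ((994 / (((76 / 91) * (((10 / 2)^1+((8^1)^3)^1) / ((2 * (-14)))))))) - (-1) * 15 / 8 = 142243447 / 78514072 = 1.81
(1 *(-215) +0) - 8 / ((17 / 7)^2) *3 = -63311 / 289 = -219.07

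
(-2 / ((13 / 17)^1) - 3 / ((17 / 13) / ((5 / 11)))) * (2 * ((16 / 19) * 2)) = -569152 / 46189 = -12.32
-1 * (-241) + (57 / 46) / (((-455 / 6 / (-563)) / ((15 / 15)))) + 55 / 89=250.82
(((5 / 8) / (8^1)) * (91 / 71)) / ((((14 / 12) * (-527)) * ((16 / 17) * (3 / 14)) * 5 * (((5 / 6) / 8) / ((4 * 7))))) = -0.04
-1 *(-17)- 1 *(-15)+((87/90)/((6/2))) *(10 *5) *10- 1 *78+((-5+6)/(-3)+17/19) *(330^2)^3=725034649263273.01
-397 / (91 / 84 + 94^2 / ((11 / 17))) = -52404 / 1802687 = -0.03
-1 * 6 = -6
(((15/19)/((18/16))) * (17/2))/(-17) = -20/57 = -0.35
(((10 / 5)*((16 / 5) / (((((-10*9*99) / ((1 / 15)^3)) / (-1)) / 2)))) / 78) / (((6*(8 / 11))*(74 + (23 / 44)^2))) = 1936 / 114980028271875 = 0.00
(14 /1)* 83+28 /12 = 3493 /3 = 1164.33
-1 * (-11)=11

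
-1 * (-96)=96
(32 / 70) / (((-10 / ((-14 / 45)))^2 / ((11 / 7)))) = 0.00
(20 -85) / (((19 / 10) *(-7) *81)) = 650 / 10773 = 0.06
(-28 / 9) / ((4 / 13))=-10.11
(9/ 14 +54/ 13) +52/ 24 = 1901/ 273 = 6.96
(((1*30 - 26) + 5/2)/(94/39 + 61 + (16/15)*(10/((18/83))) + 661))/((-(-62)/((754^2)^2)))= 92175578000883/2104373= 43801920.10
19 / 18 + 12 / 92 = 491 / 414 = 1.19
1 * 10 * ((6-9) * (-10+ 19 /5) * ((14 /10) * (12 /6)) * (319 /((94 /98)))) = 40703124 /235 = 173204.78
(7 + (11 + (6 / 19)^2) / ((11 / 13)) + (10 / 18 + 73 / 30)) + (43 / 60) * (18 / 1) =1286845 / 35739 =36.01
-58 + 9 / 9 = -57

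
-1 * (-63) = 63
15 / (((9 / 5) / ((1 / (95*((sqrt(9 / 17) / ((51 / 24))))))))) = 85*sqrt(17) / 1368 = 0.26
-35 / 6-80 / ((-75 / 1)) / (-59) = -10357 / 1770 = -5.85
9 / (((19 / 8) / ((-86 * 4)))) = -24768 / 19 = -1303.58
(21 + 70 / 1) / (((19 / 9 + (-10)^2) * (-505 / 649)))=-531531 / 464095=-1.15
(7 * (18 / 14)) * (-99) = -891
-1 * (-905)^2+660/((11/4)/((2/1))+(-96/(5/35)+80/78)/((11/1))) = -33519051149/40925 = -819036.07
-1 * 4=-4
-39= -39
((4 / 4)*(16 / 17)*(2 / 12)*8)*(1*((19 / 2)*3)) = 608 / 17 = 35.76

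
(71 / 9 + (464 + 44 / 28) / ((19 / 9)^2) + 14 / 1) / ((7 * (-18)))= -1436815 / 1432809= -1.00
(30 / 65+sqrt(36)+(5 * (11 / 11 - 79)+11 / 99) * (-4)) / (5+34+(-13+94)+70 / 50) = 916120 / 71019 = 12.90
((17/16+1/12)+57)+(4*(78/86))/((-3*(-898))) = 53887085/926736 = 58.15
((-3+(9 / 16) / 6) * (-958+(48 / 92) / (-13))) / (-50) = -13320111 / 239200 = -55.69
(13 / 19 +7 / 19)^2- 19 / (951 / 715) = -4523785 / 343311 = -13.18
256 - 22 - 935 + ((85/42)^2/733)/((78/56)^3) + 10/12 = -700.16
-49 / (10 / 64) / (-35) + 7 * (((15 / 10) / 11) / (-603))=990353 / 110550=8.96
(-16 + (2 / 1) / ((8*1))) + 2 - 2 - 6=-21.75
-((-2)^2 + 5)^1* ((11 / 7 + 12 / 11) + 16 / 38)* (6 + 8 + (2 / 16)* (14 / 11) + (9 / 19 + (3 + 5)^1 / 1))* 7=-768173679 / 174724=-4396.50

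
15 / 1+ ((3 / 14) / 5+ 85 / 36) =21929 / 1260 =17.40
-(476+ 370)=-846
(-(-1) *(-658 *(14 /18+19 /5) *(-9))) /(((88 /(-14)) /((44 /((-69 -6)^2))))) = -948836 /28125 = -33.74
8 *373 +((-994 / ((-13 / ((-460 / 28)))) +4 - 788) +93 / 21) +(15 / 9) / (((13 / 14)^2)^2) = 570101723 / 599781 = 950.52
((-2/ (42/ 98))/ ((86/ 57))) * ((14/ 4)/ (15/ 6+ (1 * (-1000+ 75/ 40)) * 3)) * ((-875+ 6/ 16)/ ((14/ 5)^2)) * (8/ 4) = -664715/ 823364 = -0.81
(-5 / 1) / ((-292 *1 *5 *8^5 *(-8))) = -1 / 76546048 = -0.00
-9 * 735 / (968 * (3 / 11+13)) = -6615 / 12848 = -0.51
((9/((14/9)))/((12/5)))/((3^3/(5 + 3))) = 5/7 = 0.71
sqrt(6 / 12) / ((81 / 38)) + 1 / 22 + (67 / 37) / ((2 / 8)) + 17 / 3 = 19 * sqrt(2) / 81 + 31637 / 2442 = 13.29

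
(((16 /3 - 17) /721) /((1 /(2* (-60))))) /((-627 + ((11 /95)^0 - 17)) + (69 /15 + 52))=-250 /75499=-0.00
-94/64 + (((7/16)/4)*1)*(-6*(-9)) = 71/16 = 4.44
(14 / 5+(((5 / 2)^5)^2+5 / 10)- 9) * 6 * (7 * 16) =1024777761 / 160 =6404861.01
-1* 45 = -45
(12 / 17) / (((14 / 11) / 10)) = 660 / 119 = 5.55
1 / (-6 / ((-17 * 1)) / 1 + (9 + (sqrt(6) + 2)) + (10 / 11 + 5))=100606 / 1701695 - 34969 * sqrt(6) / 10210170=0.05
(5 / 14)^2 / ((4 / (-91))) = -325 / 112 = -2.90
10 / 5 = 2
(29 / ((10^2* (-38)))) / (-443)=29 / 1683400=0.00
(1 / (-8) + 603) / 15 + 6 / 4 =5003 / 120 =41.69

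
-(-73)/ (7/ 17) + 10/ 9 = 11239/ 63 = 178.40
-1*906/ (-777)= 302/ 259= 1.17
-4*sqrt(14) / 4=-3.74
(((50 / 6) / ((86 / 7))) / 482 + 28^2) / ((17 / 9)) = 292485837 / 704684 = 415.06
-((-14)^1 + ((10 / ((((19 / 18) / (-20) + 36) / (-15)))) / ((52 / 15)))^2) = 355226542046 / 28302342289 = 12.55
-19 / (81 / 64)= -1216 / 81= -15.01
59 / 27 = 2.19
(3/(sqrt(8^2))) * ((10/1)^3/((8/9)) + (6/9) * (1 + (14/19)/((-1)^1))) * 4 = 64135/38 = 1687.76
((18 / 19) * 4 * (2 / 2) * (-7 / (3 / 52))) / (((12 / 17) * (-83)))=12376 / 1577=7.85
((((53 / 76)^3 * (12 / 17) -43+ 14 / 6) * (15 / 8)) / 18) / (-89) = 1131345815 / 23910144768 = 0.05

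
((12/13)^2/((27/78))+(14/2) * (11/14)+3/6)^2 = 12100/169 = 71.60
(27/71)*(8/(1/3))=648/71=9.13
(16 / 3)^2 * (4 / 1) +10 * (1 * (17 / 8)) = 4861 / 36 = 135.03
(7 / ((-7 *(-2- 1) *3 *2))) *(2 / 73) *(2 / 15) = 2 / 9855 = 0.00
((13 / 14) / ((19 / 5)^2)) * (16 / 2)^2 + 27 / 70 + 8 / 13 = 1680871 / 328510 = 5.12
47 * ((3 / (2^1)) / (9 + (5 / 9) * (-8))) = 1269 / 82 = 15.48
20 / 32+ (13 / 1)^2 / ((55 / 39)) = 53003 / 440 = 120.46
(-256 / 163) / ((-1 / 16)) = 4096 / 163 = 25.13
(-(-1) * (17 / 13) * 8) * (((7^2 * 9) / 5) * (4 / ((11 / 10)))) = 479808 / 143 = 3355.30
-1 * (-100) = 100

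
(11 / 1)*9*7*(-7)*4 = -19404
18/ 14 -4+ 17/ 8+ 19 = 18.41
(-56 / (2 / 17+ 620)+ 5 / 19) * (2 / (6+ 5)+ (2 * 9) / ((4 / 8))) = 984254 / 157377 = 6.25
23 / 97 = 0.24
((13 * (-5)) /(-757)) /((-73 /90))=-5850 /55261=-0.11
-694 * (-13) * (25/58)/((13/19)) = 164825/29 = 5683.62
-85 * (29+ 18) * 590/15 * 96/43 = -15085120/43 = -350816.74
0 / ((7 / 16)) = 0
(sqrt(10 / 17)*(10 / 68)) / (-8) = -5*sqrt(170) / 4624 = -0.01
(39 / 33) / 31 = 13 / 341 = 0.04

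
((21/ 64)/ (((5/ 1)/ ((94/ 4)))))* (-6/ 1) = -2961/ 320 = -9.25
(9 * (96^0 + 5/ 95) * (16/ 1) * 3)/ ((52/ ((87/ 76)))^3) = 88897905/ 18324175168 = 0.00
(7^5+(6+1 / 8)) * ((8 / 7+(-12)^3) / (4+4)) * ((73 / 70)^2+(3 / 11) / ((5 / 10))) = -73015193241 / 12320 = -5926557.89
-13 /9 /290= -13 /2610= -0.00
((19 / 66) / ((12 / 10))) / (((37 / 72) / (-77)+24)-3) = 0.01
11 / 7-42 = -40.43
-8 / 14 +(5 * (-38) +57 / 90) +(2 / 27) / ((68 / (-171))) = -113124 / 595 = -190.12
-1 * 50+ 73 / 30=-1427 / 30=-47.57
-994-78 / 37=-36856 / 37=-996.11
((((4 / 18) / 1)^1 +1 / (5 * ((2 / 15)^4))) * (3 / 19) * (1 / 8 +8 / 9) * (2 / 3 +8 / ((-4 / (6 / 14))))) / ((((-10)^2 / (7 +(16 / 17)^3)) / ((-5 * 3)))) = 85370080169 / 3763751040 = 22.68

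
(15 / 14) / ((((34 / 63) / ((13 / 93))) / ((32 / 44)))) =1170 / 5797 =0.20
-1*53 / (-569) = 0.09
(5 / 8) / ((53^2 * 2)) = 5 / 44944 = 0.00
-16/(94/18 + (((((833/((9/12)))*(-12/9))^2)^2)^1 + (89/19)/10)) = -19945440/5995336133581094539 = -0.00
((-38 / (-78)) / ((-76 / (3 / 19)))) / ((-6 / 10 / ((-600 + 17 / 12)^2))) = 257977445 / 426816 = 604.42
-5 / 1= -5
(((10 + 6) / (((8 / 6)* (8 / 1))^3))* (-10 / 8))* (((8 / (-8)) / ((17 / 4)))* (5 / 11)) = 675 / 382976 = 0.00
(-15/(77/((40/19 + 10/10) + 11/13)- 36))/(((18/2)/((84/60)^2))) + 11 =2707129/241755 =11.20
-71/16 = -4.44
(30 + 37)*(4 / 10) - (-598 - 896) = 7604 / 5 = 1520.80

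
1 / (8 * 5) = 1 / 40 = 0.02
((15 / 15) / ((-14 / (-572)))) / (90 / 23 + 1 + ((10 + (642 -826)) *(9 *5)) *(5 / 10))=-3289 / 314762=-0.01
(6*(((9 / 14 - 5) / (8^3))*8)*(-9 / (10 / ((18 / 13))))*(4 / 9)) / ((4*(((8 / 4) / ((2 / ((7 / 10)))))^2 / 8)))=8235 / 8918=0.92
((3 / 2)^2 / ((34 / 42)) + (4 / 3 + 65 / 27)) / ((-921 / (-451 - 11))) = 921767 / 281826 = 3.27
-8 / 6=-4 / 3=-1.33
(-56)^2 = 3136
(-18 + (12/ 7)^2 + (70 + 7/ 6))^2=272085025/ 86436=3147.82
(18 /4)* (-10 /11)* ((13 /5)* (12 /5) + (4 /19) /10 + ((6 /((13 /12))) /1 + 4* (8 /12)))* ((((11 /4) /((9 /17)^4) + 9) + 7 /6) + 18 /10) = -825922266553 /297103950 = -2779.91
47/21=2.24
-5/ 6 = -0.83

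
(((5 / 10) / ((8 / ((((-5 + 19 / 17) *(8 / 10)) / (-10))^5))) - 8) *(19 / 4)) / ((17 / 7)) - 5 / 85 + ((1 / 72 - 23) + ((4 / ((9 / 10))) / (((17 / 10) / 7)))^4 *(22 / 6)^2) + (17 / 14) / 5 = 1175417996690012030577476051 / 779460561184921875000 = 1507989.06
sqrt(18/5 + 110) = 2 * sqrt(710)/5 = 10.66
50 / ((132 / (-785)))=-19625 / 66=-297.35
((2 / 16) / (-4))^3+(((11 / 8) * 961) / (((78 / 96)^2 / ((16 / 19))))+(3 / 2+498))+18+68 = 238957114229 / 105218048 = 2271.07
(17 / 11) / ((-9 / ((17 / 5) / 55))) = -289 / 27225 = -0.01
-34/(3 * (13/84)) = -952/13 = -73.23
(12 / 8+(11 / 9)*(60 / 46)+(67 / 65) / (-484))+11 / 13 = 8548867 / 2170740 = 3.94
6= 6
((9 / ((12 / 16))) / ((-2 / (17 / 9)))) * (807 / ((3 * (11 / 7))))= -1940.06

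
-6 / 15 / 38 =-1 / 95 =-0.01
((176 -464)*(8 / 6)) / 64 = -6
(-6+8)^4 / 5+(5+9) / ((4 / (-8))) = -124 / 5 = -24.80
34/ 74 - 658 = -24329/ 37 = -657.54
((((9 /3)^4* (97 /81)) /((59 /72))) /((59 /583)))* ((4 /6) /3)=904816 /3481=259.93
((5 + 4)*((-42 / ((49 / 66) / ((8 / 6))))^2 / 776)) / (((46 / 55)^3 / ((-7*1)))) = -6522565500 / 8261393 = -789.52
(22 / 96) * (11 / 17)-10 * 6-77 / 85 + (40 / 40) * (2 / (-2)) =-251971 / 4080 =-61.76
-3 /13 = -0.23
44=44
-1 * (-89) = 89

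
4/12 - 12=-35/3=-11.67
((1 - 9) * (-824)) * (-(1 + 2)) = -19776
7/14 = 1/2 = 0.50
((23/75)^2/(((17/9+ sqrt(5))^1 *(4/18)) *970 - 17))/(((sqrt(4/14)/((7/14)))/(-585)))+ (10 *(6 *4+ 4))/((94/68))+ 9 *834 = -486293301 *sqrt(70)/13137709775+ 17604040311 *sqrt(14)/262754195500+ 362302/47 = 7708.49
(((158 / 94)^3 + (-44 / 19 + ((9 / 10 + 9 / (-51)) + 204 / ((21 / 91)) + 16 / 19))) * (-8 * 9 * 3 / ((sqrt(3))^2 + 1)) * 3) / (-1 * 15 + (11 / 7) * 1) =168846272960967 / 15761369630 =10712.67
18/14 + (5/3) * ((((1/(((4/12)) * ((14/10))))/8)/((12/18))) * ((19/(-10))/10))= 519/448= 1.16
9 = 9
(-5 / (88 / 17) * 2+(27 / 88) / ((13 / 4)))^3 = -1160935651 / 187149248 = -6.20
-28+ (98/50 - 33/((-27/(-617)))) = -175534/225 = -780.15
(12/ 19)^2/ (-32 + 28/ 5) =-60/ 3971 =-0.02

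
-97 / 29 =-3.34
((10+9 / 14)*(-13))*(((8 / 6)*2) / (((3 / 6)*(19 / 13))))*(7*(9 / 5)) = -6361.52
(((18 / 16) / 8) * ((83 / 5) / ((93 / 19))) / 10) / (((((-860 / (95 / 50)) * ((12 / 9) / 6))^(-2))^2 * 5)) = 454016772800000 / 465019623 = 976338.96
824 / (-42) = -412 / 21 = -19.62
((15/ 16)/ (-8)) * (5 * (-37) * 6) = 8325/ 64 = 130.08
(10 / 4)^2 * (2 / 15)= 5 / 6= 0.83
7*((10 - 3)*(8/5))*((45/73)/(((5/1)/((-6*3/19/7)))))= -9072/6935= -1.31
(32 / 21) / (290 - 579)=-32 / 6069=-0.01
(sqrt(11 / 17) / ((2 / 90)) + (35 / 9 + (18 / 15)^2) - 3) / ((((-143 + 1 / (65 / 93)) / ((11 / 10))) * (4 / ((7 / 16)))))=-45045 * sqrt(187) / 20023552 - 131131 / 66254400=-0.03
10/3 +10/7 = 100/21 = 4.76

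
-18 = -18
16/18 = 8/9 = 0.89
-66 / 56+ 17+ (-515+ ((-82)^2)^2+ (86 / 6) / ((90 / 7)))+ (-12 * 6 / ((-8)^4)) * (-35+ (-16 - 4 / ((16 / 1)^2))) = 45211678.83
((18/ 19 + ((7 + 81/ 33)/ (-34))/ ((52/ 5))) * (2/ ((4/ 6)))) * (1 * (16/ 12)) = 13084/ 3553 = 3.68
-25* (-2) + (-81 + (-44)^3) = -85215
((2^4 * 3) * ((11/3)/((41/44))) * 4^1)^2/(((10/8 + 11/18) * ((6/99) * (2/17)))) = 4844578996224/112627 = 43014365.97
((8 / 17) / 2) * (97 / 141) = 388 / 2397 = 0.16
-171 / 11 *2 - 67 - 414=-5633 / 11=-512.09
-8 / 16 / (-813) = 1 / 1626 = 0.00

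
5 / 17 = 0.29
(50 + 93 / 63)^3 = 1263214441 / 9261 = 136401.52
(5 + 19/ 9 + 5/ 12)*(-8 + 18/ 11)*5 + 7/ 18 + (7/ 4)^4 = -5822845/ 25344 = -229.75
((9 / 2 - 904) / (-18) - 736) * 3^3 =-74091 / 4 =-18522.75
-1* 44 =-44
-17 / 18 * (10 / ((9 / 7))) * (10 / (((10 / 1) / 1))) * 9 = -595 / 9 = -66.11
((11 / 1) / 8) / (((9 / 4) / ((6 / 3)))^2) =88 / 81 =1.09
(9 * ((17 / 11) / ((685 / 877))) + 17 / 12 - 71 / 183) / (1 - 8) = -34631449 / 12869780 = -2.69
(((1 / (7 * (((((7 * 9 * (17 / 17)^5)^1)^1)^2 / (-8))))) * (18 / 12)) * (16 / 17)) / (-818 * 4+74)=32 / 251741763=0.00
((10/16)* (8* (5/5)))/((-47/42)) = -210/47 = -4.47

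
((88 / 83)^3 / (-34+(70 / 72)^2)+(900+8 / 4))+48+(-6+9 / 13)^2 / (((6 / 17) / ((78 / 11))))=1515.96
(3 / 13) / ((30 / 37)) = 37 / 130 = 0.28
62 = 62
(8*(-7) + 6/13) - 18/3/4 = -1483/26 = -57.04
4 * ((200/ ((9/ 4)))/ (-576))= -50/ 81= -0.62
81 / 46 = 1.76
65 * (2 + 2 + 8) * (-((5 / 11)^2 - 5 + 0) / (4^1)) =113100 / 121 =934.71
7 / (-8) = -7 / 8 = -0.88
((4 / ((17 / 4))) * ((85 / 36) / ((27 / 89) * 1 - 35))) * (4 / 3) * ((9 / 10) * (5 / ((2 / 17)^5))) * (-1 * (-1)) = -631836365 / 37056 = -17050.85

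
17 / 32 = 0.53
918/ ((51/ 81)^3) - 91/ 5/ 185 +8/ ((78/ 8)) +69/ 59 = 2263428188026/ 615114825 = 3679.68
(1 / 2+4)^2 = 81 / 4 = 20.25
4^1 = 4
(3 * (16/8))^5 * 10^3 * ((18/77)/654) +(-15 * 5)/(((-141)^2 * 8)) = 1236757038175/444963288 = 2779.46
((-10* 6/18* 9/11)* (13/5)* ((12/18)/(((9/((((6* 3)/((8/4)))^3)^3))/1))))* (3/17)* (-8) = 53722307808/187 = 287285068.49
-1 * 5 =-5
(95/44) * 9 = 855/44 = 19.43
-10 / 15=-2 / 3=-0.67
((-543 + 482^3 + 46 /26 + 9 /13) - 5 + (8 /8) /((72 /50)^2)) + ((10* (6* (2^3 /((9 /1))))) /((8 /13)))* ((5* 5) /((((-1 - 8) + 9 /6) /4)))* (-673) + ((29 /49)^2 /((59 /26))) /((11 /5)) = 112757311.90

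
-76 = -76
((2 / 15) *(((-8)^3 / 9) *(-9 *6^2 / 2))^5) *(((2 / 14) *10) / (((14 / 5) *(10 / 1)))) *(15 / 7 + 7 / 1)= 1418309623448535564288 / 343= 4135013479441794648.07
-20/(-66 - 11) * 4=80/77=1.04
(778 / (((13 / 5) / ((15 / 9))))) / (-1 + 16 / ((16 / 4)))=19450 / 117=166.24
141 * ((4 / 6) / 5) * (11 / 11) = 94 / 5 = 18.80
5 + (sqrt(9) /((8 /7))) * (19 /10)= 799 /80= 9.99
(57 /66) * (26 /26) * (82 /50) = 779 /550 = 1.42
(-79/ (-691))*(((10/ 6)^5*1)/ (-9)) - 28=-42560951/ 1511217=-28.16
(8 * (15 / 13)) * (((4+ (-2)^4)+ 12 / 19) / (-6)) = -31.74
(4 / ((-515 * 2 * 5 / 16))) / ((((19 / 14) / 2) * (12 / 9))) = -672 / 48925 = -0.01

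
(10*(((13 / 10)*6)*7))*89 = 48594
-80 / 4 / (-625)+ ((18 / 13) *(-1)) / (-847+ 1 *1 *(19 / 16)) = 246572 / 7330375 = 0.03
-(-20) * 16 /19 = 320 /19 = 16.84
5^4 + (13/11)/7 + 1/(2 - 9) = 48127/77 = 625.03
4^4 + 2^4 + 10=282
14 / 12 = 1.17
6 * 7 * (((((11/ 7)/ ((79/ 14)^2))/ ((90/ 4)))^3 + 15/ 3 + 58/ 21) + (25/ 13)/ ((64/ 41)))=1160294803995103652179/ 3071653087963356000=377.74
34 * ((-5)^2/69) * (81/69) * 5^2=191250/529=361.53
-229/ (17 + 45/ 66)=-5038/ 389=-12.95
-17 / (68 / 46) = -23 / 2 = -11.50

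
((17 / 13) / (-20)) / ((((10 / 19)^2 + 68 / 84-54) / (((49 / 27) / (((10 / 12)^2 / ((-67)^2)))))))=9449304599 / 651847625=14.50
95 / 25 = 19 / 5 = 3.80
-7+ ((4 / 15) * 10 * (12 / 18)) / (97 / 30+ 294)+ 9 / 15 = -855232 / 133755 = -6.39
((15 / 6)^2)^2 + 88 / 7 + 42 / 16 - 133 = -8819 / 112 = -78.74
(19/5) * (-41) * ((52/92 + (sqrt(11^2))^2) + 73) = -697205/23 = -30313.26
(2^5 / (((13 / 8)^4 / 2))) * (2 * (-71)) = -37224448 / 28561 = -1303.33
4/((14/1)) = 2/7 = 0.29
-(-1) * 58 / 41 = 58 / 41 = 1.41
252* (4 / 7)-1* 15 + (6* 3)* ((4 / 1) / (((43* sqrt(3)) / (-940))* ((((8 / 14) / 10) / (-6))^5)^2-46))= 158015809954426035937500000* sqrt(3) / 16536214504646766592764834775236053466796874998151 + 2107288900570420560147553509835516204833984374761479 / 16536214504646766592764834775236053466796874998151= 127.43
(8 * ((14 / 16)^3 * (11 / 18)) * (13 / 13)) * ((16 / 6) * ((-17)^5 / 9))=-5357120461 / 3888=-1377860.20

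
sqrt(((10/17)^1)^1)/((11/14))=14 * sqrt(170)/187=0.98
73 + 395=468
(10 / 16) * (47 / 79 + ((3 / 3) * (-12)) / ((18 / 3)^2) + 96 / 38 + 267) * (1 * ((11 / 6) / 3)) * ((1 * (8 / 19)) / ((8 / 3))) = 66817025 / 4106736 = 16.27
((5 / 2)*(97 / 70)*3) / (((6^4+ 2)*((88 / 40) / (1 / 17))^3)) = 36375 / 237660793832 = 0.00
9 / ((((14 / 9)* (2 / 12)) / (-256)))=-8886.86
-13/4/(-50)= 13/200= 0.06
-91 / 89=-1.02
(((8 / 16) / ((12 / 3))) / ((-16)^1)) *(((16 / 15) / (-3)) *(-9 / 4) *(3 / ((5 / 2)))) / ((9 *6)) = -1 / 7200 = -0.00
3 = 3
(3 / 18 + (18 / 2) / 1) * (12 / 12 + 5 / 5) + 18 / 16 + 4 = 563 / 24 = 23.46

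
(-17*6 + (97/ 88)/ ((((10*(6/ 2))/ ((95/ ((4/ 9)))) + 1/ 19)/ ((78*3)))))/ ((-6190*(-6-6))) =39835/ 2396768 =0.02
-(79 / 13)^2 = -36.93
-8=-8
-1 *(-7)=7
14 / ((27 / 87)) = 406 / 9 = 45.11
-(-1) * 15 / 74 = 15 / 74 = 0.20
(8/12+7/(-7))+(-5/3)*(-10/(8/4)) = 8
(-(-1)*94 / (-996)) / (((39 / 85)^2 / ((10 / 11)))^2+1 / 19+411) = -49590593750 / 216015482441253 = -0.00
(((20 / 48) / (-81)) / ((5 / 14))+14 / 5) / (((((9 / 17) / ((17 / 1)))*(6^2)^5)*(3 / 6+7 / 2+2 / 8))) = 115073 / 330598817280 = 0.00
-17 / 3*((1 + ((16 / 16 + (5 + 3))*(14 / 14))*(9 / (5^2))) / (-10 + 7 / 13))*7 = 163982 / 9225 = 17.78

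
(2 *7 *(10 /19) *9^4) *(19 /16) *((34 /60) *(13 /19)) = 3383289 /152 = 22258.48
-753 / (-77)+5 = 1138 / 77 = 14.78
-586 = -586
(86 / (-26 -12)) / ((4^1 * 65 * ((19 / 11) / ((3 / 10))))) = -1419 / 938600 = -0.00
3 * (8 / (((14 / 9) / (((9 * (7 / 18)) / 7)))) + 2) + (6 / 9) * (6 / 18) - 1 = 815 / 63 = 12.94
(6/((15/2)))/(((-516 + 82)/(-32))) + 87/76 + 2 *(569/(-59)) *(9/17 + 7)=-11911896663/82707380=-144.02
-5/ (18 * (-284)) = 5/ 5112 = 0.00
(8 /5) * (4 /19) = 32 /95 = 0.34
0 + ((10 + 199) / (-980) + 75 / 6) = 12041 / 980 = 12.29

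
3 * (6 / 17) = 18 / 17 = 1.06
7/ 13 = 0.54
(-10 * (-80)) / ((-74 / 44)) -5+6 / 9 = -53281 / 111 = -480.01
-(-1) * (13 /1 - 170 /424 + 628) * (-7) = -950649 /212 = -4484.19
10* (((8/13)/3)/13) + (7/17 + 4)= 39385/8619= 4.57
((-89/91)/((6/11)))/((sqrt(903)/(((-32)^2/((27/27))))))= -501248 * sqrt(903)/246519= -61.10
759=759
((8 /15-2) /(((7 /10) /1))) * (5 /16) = -55 /84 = -0.65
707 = 707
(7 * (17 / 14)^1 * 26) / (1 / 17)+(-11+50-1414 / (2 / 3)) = 1675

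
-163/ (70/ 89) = -14507/ 70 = -207.24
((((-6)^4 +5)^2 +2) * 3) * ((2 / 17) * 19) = 11350396.59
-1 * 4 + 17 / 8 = -15 / 8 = -1.88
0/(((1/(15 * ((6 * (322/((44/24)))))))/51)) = 0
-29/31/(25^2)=-0.00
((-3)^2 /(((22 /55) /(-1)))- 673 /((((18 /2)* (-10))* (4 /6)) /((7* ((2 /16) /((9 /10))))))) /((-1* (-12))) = -5009 /5184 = -0.97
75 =75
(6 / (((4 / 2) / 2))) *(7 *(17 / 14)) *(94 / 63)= 1598 / 21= 76.10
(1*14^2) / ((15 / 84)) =1097.60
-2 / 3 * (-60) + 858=898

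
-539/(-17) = 539/17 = 31.71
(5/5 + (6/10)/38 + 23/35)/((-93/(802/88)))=-178445/1088472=-0.16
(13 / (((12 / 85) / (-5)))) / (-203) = 5525 / 2436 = 2.27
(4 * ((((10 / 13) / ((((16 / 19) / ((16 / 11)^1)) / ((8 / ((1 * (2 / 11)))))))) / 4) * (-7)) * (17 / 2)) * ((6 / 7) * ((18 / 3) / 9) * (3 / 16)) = -4845 / 13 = -372.69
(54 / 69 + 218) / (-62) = -2516 / 713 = -3.53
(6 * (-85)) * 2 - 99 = -1119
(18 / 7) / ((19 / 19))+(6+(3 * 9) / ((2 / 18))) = 251.57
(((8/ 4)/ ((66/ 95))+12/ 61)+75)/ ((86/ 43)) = 78583/ 2013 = 39.04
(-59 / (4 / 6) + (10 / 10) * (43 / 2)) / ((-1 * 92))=67 / 92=0.73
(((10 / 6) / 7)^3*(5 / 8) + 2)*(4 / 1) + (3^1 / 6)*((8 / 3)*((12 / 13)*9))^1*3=9935917 / 240786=41.26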